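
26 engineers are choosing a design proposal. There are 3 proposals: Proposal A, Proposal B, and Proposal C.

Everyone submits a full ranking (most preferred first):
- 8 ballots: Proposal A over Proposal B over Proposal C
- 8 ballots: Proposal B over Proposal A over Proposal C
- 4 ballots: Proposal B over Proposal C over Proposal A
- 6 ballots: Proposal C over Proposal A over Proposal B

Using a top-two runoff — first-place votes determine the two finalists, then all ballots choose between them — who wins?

Round 1 first-place votes: Proposal A 8, Proposal B 12, Proposal C 6. Proposal B and Proposal A advance.
Runoff: Proposal B is ranked above Proposal A on 12 ballots, Proposal A above Proposal B on 14.

Proposal A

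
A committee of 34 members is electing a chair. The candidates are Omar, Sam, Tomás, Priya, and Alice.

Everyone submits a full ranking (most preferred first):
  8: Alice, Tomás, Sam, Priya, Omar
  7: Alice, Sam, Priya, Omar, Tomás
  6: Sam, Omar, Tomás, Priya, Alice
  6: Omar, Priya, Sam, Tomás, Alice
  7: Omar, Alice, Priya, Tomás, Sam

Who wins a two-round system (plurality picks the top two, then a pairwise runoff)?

Round 1 first-place votes: Omar 13, Sam 6, Tomás 0, Priya 0, Alice 15. Alice and Omar advance.
Runoff: Alice is ranked above Omar on 15 ballots, Omar above Alice on 19.

Omar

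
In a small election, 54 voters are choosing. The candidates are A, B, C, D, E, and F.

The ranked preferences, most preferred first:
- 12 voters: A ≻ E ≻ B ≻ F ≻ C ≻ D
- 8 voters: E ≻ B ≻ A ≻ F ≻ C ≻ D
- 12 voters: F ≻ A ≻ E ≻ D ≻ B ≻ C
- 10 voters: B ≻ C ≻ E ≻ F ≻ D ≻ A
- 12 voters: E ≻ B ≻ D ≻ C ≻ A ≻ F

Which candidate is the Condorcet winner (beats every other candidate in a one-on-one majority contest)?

E vs A: 30–24
E vs B: 44–10
E vs C: 44–10
E vs D: 54–0
E vs F: 42–12
E beats every other candidate.

E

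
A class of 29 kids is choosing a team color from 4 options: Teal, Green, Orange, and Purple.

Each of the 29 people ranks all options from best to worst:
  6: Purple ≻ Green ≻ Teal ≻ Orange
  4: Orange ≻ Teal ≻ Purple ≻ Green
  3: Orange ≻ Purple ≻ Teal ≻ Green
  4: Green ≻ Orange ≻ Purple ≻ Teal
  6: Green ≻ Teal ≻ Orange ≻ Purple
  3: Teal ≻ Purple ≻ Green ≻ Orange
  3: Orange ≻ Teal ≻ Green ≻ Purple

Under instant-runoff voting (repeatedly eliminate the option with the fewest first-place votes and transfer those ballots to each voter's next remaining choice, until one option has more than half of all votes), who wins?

Round 1: Teal 3, Green 10, Orange 10, Purple 6. Teal eliminated.
Round 2: Green 10, Orange 10, Purple 9. Purple eliminated.
Round 3: Green 19, Orange 10. Green has a majority (≥15).

Green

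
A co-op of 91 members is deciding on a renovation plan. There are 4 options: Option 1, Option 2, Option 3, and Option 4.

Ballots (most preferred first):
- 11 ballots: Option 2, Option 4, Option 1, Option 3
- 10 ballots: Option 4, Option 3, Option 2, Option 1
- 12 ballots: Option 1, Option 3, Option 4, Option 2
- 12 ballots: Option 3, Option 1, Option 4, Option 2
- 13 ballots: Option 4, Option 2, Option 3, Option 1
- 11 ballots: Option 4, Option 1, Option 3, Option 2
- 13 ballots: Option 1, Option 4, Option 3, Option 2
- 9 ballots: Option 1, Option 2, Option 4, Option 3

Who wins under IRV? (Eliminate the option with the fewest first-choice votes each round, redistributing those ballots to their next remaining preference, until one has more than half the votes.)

Round 1: Option 1 34, Option 2 11, Option 3 12, Option 4 34. Option 2 eliminated.
Round 2: Option 1 34, Option 3 12, Option 4 45. Option 3 eliminated.
Round 3: Option 1 46, Option 4 45. Option 1 has a majority (≥46).

Option 1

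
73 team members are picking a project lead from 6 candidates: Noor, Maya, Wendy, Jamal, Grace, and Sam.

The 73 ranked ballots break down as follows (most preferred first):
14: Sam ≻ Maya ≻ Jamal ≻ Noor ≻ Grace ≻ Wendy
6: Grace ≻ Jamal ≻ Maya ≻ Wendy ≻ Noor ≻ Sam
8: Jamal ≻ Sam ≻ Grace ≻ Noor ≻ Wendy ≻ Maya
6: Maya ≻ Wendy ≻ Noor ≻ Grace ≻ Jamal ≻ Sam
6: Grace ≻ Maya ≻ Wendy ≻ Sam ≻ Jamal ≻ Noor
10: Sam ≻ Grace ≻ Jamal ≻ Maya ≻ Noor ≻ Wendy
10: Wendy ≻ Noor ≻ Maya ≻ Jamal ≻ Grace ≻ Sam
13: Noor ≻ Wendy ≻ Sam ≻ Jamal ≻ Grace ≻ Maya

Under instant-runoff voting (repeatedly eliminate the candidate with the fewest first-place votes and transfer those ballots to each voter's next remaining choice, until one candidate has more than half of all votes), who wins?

Round 1: Noor 13, Maya 6, Wendy 10, Jamal 8, Grace 12, Sam 24. Maya eliminated.
Round 2: Noor 13, Wendy 16, Jamal 8, Grace 12, Sam 24. Jamal eliminated.
Round 3: Noor 13, Wendy 16, Grace 12, Sam 32. Grace eliminated.
Round 4: Noor 13, Wendy 28, Sam 32. Noor eliminated.
Round 5: Wendy 41, Sam 32. Wendy has a majority (≥37).

Wendy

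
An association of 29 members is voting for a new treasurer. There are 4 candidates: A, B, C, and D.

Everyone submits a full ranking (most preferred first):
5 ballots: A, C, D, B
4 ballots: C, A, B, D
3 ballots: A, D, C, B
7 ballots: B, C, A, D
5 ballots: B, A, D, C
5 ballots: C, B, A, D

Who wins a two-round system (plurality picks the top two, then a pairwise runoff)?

Round 1 first-place votes: A 8, B 12, C 9, D 0. B and C advance.
Runoff: B is ranked above C on 12 ballots, C above B on 17.

C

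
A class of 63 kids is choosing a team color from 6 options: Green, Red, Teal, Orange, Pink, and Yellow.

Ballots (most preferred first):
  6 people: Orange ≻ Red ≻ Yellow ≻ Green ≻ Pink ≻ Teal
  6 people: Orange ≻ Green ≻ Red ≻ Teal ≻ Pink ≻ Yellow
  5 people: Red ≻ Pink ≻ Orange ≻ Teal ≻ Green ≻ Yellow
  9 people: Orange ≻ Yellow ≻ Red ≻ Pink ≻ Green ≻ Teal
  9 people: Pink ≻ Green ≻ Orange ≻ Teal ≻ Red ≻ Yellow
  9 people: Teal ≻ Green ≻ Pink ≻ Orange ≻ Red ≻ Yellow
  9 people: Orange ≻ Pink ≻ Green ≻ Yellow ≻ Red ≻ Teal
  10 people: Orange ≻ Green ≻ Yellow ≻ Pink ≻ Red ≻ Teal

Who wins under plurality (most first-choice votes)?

First-place votes: Green 0, Red 5, Teal 9, Orange 40, Pink 9, Yellow 0.

Orange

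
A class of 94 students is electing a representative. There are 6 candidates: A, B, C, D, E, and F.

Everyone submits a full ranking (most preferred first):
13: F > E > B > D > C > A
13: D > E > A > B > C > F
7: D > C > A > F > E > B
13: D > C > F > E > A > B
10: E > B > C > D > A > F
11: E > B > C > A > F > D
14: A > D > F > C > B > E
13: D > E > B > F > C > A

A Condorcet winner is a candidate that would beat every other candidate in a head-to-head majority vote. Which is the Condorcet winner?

D

D vs A: 69–25
D vs B: 60–34
D vs C: 73–21
D vs E: 60–34
D vs F: 70–24
D beats every other candidate.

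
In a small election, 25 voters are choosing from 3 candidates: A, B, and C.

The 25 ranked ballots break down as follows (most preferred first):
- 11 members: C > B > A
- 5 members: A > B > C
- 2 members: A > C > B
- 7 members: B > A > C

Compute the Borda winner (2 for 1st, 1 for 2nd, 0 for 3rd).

A: 11×0 + 5×2 + 2×2 + 7×1 = 21
B: 11×1 + 5×1 + 2×0 + 7×2 = 30
C: 11×2 + 5×0 + 2×1 + 7×0 = 24

B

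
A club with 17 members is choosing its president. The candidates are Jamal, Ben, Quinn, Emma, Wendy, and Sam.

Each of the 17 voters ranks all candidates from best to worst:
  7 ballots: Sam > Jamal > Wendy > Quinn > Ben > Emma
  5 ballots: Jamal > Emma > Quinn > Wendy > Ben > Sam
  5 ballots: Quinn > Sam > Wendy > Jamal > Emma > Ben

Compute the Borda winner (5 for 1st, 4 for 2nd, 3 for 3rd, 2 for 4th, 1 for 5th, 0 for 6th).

Jamal

Jamal: 7×4 + 5×5 + 5×2 = 63
Ben: 7×1 + 5×1 + 5×0 = 12
Quinn: 7×2 + 5×3 + 5×5 = 54
Emma: 7×0 + 5×4 + 5×1 = 25
Wendy: 7×3 + 5×2 + 5×3 = 46
Sam: 7×5 + 5×0 + 5×4 = 55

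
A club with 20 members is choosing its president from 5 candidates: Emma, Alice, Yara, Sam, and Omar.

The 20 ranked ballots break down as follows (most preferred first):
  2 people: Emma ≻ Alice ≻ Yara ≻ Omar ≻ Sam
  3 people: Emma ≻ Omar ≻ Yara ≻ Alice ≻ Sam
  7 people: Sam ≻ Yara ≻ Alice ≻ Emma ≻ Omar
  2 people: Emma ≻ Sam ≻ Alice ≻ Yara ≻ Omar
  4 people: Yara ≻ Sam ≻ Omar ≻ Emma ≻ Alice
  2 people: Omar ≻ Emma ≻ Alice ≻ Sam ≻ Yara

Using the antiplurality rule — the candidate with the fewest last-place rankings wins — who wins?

Last-place votes: Emma 0, Alice 4, Yara 2, Sam 5, Omar 9.

Emma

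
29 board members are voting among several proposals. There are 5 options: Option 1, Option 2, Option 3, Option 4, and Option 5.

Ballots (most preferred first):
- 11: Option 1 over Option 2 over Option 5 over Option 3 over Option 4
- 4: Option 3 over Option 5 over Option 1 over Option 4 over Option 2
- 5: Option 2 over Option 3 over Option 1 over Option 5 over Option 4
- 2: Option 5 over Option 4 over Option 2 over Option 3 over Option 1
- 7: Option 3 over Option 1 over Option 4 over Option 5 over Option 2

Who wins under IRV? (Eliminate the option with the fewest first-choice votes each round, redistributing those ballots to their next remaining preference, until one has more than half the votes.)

Option 3

Round 1: Option 1 11, Option 2 5, Option 3 11, Option 4 0, Option 5 2. Option 4 eliminated.
Round 2: Option 1 11, Option 2 5, Option 3 11, Option 5 2. Option 5 eliminated.
Round 3: Option 1 11, Option 2 7, Option 3 11. Option 2 eliminated.
Round 4: Option 1 11, Option 3 18. Option 3 has a majority (≥15).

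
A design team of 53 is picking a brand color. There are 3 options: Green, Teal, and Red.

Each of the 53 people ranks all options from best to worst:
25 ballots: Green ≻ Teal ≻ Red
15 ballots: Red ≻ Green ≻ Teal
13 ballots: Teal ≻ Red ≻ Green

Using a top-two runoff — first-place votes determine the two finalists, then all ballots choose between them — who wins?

Round 1 first-place votes: Green 25, Teal 13, Red 15. Green and Red advance.
Runoff: Green is ranked above Red on 25 ballots, Red above Green on 28.

Red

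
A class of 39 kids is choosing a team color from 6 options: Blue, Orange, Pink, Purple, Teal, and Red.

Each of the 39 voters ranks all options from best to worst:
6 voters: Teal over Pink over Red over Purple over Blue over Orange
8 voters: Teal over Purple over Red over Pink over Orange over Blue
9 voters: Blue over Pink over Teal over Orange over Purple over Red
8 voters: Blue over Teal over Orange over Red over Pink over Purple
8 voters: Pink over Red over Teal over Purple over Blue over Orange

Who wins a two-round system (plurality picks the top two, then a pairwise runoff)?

Teal

Round 1 first-place votes: Blue 17, Orange 0, Pink 8, Purple 0, Teal 14, Red 0. Blue and Teal advance.
Runoff: Blue is ranked above Teal on 17 ballots, Teal above Blue on 22.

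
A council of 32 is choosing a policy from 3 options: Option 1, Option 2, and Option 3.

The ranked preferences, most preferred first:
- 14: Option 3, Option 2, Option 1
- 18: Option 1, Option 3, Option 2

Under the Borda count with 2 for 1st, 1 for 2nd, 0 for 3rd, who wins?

Option 1: 14×0 + 18×2 = 36
Option 2: 14×1 + 18×0 = 14
Option 3: 14×2 + 18×1 = 46

Option 3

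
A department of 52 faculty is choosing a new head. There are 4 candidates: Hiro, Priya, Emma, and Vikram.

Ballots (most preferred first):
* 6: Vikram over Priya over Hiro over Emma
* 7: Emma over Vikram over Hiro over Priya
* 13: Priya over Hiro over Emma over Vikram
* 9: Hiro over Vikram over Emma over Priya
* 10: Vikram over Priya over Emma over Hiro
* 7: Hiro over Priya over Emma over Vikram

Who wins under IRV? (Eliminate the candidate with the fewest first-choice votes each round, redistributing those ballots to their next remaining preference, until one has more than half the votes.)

Hiro

Round 1: Hiro 16, Priya 13, Emma 7, Vikram 16. Emma eliminated.
Round 2: Hiro 16, Priya 13, Vikram 23. Priya eliminated.
Round 3: Hiro 29, Vikram 23. Hiro has a majority (≥27).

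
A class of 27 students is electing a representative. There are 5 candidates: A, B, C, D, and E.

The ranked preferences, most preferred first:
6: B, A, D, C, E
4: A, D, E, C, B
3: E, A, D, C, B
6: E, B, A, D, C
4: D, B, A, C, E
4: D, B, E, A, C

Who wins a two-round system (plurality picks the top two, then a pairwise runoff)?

Round 1 first-place votes: A 4, B 6, C 0, D 8, E 9. E and D advance.
Runoff: E is ranked above D on 9 ballots, D above E on 18.

D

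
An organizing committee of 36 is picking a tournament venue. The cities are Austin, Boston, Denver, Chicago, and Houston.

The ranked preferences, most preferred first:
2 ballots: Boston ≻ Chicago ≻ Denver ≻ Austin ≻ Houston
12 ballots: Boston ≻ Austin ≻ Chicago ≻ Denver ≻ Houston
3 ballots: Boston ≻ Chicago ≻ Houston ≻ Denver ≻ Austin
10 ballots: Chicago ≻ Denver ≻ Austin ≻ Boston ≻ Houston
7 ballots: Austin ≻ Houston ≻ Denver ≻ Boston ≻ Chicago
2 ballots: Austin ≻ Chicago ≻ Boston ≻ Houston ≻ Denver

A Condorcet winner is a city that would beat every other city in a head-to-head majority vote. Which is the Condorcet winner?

Austin vs Boston: 19–17
Austin vs Denver: 21–15
Austin vs Chicago: 21–15
Austin vs Houston: 33–3
Austin beats every other city.

Austin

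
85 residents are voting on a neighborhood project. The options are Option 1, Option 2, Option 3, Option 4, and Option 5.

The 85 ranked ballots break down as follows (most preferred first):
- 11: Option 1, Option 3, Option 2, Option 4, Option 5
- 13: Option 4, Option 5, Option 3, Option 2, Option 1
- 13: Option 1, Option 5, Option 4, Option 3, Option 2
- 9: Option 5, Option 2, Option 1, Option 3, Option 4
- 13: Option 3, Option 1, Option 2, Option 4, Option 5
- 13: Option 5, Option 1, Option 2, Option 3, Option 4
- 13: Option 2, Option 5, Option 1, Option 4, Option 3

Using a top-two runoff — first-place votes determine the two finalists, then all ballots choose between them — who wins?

Round 1 first-place votes: Option 1 24, Option 2 13, Option 3 13, Option 4 13, Option 5 22. Option 1 and Option 5 advance.
Runoff: Option 1 is ranked above Option 5 on 37 ballots, Option 5 above Option 1 on 48.

Option 5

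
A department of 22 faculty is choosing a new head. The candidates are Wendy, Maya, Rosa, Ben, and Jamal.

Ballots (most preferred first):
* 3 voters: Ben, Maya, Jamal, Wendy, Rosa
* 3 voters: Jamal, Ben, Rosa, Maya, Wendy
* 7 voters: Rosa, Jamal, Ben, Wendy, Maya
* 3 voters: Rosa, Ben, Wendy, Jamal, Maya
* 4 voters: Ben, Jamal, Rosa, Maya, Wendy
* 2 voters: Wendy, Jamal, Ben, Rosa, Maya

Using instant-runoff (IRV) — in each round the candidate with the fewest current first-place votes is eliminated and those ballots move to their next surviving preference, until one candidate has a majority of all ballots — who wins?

Ben

Round 1: Wendy 2, Maya 0, Rosa 10, Ben 7, Jamal 3. Maya eliminated.
Round 2: Wendy 2, Rosa 10, Ben 7, Jamal 3. Wendy eliminated.
Round 3: Rosa 10, Ben 7, Jamal 5. Jamal eliminated.
Round 4: Rosa 10, Ben 12. Ben has a majority (≥12).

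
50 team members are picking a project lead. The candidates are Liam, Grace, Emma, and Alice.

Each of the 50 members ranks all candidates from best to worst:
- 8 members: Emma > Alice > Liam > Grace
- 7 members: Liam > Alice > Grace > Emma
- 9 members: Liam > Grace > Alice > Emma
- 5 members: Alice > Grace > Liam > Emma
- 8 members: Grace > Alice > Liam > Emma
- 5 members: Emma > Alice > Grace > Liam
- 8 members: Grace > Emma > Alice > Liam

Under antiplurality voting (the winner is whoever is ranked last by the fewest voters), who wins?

Last-place votes: Liam 13, Grace 8, Emma 29, Alice 0.

Alice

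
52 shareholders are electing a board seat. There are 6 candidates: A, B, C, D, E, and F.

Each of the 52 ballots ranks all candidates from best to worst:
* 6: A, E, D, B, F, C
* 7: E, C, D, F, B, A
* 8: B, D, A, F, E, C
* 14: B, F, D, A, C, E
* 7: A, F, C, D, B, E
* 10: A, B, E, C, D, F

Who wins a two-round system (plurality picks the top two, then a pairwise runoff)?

Round 1 first-place votes: A 23, B 22, C 0, D 0, E 7, F 0. A and B advance.
Runoff: A is ranked above B on 23 ballots, B above A on 29.

B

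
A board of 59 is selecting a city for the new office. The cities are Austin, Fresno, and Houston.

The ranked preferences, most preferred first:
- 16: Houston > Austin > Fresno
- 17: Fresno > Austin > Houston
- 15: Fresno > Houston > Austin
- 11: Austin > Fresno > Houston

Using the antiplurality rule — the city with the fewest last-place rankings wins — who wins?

Austin

Last-place votes: Austin 15, Fresno 16, Houston 28.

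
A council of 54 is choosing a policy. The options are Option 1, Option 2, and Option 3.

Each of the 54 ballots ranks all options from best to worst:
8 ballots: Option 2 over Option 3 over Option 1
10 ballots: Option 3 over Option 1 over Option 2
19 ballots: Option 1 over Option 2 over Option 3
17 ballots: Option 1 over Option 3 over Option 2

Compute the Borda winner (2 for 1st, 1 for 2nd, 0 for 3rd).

Option 1

Option 1: 8×0 + 10×1 + 19×2 + 17×2 = 82
Option 2: 8×2 + 10×0 + 19×1 + 17×0 = 35
Option 3: 8×1 + 10×2 + 19×0 + 17×1 = 45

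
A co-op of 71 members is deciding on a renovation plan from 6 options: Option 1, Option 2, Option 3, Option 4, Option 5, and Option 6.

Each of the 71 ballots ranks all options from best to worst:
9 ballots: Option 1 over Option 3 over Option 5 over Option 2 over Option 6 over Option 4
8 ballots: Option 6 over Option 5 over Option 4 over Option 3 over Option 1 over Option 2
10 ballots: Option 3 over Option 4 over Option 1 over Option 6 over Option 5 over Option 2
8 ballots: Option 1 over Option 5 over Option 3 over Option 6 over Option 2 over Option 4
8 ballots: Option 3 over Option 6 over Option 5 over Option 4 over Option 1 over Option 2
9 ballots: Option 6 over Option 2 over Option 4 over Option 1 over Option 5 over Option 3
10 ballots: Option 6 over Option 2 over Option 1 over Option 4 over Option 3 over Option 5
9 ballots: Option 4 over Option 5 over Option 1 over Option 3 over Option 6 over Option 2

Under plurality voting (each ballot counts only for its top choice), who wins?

First-place votes: Option 1 17, Option 2 0, Option 3 18, Option 4 9, Option 5 0, Option 6 27.

Option 6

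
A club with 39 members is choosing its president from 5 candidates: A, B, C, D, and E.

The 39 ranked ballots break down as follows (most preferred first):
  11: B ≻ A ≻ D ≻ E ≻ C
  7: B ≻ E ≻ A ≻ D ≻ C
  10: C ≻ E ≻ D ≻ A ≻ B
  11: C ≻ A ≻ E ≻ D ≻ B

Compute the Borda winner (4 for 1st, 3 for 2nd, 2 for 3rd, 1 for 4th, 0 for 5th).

A: 11×3 + 7×2 + 10×1 + 11×3 = 90
B: 11×4 + 7×4 + 10×0 + 11×0 = 72
C: 11×0 + 7×0 + 10×4 + 11×4 = 84
D: 11×2 + 7×1 + 10×2 + 11×1 = 60
E: 11×1 + 7×3 + 10×3 + 11×2 = 84

A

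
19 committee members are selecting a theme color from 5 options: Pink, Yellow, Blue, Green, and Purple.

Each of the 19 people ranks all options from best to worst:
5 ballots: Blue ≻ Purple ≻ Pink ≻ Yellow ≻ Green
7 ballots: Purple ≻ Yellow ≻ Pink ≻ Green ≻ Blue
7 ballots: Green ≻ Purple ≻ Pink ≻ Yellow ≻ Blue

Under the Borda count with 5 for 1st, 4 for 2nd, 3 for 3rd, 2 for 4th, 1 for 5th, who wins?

Pink: 5×3 + 7×3 + 7×3 = 57
Yellow: 5×2 + 7×4 + 7×2 = 52
Blue: 5×5 + 7×1 + 7×1 = 39
Green: 5×1 + 7×2 + 7×5 = 54
Purple: 5×4 + 7×5 + 7×4 = 83

Purple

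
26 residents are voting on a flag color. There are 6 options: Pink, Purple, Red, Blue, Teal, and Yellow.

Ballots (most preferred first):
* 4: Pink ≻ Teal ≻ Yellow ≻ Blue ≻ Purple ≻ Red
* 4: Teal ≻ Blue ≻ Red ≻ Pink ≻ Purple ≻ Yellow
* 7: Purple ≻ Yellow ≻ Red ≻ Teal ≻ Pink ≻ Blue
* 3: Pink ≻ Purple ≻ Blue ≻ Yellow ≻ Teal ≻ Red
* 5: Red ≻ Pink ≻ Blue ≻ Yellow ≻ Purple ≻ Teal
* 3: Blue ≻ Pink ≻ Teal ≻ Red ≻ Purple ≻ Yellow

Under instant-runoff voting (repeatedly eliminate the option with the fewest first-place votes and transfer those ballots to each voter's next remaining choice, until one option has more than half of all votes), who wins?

Round 1: Pink 7, Purple 7, Red 5, Blue 3, Teal 4, Yellow 0. Yellow eliminated.
Round 2: Pink 7, Purple 7, Red 5, Blue 3, Teal 4. Blue eliminated.
Round 3: Pink 10, Purple 7, Red 5, Teal 4. Teal eliminated.
Round 4: Pink 10, Purple 7, Red 9. Purple eliminated.
Round 5: Pink 10, Red 16. Red has a majority (≥14).

Red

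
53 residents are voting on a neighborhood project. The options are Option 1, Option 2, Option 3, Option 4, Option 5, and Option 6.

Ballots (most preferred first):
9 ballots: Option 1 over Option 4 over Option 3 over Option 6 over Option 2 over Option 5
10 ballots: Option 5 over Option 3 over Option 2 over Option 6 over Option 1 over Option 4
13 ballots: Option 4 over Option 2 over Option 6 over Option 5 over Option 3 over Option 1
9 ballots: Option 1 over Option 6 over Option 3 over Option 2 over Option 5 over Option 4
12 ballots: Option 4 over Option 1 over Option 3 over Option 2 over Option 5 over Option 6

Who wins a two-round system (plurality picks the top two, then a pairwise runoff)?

Round 1 first-place votes: Option 1 18, Option 2 0, Option 3 0, Option 4 25, Option 5 10, Option 6 0. Option 4 and Option 1 advance.
Runoff: Option 4 is ranked above Option 1 on 25 ballots, Option 1 above Option 4 on 28.

Option 1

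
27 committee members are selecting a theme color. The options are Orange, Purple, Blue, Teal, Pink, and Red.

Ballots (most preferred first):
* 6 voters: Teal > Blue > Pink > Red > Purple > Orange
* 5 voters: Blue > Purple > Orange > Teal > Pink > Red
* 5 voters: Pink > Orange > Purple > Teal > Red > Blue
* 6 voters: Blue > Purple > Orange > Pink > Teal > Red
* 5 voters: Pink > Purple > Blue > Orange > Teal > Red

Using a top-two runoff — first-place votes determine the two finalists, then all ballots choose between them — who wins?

Round 1 first-place votes: Orange 0, Purple 0, Blue 11, Teal 6, Pink 10, Red 0. Blue and Pink advance.
Runoff: Blue is ranked above Pink on 17 ballots, Pink above Blue on 10.

Blue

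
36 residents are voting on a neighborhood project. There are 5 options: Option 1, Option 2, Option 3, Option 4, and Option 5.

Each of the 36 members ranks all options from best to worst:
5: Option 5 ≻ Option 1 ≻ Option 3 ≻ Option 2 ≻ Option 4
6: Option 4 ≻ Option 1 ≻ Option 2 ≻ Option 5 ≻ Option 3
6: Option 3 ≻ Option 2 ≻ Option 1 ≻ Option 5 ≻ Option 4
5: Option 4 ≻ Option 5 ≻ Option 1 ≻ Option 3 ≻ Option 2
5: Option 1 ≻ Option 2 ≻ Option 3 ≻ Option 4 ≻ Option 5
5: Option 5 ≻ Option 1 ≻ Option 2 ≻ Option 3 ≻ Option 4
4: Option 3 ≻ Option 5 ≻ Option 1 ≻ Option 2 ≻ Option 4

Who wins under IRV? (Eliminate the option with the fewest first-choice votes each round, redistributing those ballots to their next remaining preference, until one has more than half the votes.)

Round 1: Option 1 5, Option 2 0, Option 3 10, Option 4 11, Option 5 10. Option 2 eliminated.
Round 2: Option 1 5, Option 3 10, Option 4 11, Option 5 10. Option 1 eliminated.
Round 3: Option 3 15, Option 4 11, Option 5 10. Option 5 eliminated.
Round 4: Option 3 25, Option 4 11. Option 3 has a majority (≥19).

Option 3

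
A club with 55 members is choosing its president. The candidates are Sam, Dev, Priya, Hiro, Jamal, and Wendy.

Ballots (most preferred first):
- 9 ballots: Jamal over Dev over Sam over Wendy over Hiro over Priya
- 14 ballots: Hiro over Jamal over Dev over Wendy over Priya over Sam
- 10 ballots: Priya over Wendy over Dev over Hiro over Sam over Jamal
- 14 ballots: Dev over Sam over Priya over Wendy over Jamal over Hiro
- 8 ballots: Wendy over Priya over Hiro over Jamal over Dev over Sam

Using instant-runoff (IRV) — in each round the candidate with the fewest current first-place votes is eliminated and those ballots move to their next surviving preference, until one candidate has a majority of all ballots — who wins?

Dev

Round 1: Sam 0, Dev 14, Priya 10, Hiro 14, Jamal 9, Wendy 8. Sam eliminated.
Round 2: Dev 14, Priya 10, Hiro 14, Jamal 9, Wendy 8. Wendy eliminated.
Round 3: Dev 14, Priya 18, Hiro 14, Jamal 9. Jamal eliminated.
Round 4: Dev 23, Priya 18, Hiro 14. Hiro eliminated.
Round 5: Dev 37, Priya 18. Dev has a majority (≥28).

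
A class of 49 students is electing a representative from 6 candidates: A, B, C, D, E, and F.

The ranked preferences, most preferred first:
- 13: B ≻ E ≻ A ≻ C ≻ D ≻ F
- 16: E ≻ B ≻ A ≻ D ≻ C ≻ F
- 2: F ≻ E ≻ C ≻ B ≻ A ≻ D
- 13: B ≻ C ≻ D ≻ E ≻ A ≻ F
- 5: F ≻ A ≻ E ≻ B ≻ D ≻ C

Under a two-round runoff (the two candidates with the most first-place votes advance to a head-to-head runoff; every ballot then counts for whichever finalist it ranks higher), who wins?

Round 1 first-place votes: A 0, B 26, C 0, D 0, E 16, F 7. B and E advance.
Runoff: B is ranked above E on 26 ballots, E above B on 23.

B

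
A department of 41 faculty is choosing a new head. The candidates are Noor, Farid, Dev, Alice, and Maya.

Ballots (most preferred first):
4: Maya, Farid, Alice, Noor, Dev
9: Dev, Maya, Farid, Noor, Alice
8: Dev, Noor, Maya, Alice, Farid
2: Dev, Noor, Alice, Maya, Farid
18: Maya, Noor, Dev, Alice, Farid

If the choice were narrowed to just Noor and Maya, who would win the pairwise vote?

Noor is ranked above Maya on 10 ballots; Maya above Noor on 31.

Maya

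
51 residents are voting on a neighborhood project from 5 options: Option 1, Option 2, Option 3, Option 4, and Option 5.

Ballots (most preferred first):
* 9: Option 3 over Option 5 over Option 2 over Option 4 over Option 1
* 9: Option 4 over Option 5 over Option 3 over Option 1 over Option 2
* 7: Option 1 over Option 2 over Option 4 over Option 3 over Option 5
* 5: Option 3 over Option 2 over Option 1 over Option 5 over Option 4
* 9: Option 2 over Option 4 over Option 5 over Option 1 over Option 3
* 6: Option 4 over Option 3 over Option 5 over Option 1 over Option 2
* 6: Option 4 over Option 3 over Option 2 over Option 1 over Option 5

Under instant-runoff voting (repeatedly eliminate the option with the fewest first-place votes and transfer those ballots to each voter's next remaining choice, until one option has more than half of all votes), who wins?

Option 2

Round 1: Option 1 7, Option 2 9, Option 3 14, Option 4 21, Option 5 0. Option 5 eliminated.
Round 2: Option 1 7, Option 2 9, Option 3 14, Option 4 21. Option 1 eliminated.
Round 3: Option 2 16, Option 3 14, Option 4 21. Option 3 eliminated.
Round 4: Option 2 30, Option 4 21. Option 2 has a majority (≥26).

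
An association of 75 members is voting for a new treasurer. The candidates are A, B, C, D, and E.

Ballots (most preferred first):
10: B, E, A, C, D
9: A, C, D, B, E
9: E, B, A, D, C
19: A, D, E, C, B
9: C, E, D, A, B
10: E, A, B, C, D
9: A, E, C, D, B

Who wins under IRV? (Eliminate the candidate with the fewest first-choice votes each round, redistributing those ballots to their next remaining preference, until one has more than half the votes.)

E

Round 1: A 37, B 10, C 9, D 0, E 19. D eliminated.
Round 2: A 37, B 10, C 9, E 19. C eliminated.
Round 3: A 37, B 10, E 28. B eliminated.
Round 4: A 37, E 38. E has a majority (≥38).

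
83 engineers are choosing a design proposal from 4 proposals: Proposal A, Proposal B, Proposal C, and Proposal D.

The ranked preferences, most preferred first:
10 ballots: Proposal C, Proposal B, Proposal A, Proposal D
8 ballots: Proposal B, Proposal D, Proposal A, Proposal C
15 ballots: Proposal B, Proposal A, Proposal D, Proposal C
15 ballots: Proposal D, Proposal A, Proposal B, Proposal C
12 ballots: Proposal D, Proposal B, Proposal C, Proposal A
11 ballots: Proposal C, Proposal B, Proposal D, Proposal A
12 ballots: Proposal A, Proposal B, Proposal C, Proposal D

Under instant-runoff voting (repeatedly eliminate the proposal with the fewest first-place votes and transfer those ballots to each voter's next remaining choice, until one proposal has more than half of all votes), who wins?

Proposal B

Round 1: Proposal A 12, Proposal B 23, Proposal C 21, Proposal D 27. Proposal A eliminated.
Round 2: Proposal B 35, Proposal C 21, Proposal D 27. Proposal C eliminated.
Round 3: Proposal B 56, Proposal D 27. Proposal B has a majority (≥42).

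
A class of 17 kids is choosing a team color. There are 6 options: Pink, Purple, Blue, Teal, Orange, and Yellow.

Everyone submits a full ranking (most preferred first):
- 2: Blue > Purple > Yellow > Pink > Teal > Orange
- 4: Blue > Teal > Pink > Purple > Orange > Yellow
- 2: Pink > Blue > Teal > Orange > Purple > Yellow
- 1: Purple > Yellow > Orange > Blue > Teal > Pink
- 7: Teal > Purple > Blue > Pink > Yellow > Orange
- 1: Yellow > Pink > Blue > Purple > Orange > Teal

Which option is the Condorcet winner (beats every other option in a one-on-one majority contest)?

Blue

Blue vs Pink: 14–3
Blue vs Purple: 9–8
Blue vs Teal: 10–7
Blue vs Orange: 16–1
Blue vs Yellow: 15–2
Blue beats every other option.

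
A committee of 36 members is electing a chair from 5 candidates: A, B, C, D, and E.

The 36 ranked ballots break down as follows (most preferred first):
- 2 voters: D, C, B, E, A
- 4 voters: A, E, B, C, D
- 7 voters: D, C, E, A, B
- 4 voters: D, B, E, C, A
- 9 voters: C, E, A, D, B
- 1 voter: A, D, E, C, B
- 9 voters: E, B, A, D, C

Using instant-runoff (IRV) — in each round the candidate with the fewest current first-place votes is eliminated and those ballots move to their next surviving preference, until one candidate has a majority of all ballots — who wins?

E

Round 1: A 5, B 0, C 9, D 13, E 9. B eliminated.
Round 2: A 5, C 9, D 13, E 9. A eliminated.
Round 3: C 9, D 14, E 13. C eliminated.
Round 4: D 14, E 22. E has a majority (≥19).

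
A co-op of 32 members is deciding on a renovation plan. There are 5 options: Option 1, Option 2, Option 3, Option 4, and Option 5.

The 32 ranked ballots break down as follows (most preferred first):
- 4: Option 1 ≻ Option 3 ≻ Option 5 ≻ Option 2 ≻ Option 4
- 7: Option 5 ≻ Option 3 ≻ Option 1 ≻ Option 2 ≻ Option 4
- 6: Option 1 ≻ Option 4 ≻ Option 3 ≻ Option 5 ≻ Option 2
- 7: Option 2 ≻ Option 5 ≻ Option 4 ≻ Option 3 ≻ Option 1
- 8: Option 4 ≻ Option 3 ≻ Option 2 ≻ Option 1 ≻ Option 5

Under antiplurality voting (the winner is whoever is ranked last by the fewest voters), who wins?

Last-place votes: Option 1 7, Option 2 6, Option 3 0, Option 4 11, Option 5 8.

Option 3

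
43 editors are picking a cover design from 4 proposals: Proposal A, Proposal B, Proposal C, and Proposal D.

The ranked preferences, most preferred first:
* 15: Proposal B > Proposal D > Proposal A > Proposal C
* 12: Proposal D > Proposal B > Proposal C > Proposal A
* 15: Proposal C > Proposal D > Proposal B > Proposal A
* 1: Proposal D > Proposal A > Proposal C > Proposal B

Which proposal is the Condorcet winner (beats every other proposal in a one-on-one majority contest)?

Proposal D vs Proposal A: 43–0
Proposal D vs Proposal B: 28–15
Proposal D vs Proposal C: 28–15
Proposal D beats every other proposal.

Proposal D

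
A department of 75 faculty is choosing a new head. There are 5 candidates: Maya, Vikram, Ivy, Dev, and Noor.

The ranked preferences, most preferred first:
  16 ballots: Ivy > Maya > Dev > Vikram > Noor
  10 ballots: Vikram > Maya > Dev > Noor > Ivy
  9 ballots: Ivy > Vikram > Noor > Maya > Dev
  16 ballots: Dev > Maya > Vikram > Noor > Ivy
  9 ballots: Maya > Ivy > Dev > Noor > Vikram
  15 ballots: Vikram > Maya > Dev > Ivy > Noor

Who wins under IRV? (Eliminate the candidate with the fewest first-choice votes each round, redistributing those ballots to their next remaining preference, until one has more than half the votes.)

Round 1: Maya 9, Vikram 25, Ivy 25, Dev 16, Noor 0. Noor eliminated.
Round 2: Maya 9, Vikram 25, Ivy 25, Dev 16. Maya eliminated.
Round 3: Vikram 25, Ivy 34, Dev 16. Dev eliminated.
Round 4: Vikram 41, Ivy 34. Vikram has a majority (≥38).

Vikram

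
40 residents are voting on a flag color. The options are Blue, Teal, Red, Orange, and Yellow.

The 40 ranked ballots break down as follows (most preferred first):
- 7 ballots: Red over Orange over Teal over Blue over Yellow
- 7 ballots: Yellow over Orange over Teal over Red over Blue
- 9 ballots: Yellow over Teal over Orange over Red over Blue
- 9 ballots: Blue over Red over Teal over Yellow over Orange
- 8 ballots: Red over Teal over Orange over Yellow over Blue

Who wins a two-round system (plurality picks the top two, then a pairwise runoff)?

Round 1 first-place votes: Blue 9, Teal 0, Red 15, Orange 0, Yellow 16. Yellow and Red advance.
Runoff: Yellow is ranked above Red on 16 ballots, Red above Yellow on 24.

Red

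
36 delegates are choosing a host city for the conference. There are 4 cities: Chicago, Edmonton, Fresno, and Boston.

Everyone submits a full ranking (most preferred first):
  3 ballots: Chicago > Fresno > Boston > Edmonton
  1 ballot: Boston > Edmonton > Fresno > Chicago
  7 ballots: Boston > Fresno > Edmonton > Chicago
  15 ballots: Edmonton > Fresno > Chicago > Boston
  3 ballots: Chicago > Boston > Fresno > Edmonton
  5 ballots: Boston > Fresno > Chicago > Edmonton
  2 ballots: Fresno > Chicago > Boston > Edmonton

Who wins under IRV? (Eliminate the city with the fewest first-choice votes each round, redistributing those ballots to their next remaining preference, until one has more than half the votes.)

Round 1: Chicago 6, Edmonton 15, Fresno 2, Boston 13. Fresno eliminated.
Round 2: Chicago 8, Edmonton 15, Boston 13. Chicago eliminated.
Round 3: Edmonton 15, Boston 21. Boston has a majority (≥19).

Boston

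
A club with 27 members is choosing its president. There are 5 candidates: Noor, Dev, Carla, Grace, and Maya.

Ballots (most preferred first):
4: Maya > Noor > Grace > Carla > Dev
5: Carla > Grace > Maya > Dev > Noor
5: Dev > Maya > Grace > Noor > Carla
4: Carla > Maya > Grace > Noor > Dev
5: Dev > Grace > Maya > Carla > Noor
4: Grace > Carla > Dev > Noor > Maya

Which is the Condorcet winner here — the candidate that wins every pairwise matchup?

Grace vs Noor: 23–4
Grace vs Dev: 17–10
Grace vs Carla: 18–9
Grace vs Maya: 14–13
Grace beats every other candidate.

Grace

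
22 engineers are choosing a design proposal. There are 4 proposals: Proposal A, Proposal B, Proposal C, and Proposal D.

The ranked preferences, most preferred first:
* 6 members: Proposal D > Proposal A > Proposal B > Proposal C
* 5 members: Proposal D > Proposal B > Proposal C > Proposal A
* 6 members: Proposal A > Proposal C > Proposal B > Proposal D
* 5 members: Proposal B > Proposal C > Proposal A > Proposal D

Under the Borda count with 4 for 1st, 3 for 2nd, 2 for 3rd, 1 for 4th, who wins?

Proposal A: 6×3 + 5×1 + 6×4 + 5×2 = 57
Proposal B: 6×2 + 5×3 + 6×2 + 5×4 = 59
Proposal C: 6×1 + 5×2 + 6×3 + 5×3 = 49
Proposal D: 6×4 + 5×4 + 6×1 + 5×1 = 55

Proposal B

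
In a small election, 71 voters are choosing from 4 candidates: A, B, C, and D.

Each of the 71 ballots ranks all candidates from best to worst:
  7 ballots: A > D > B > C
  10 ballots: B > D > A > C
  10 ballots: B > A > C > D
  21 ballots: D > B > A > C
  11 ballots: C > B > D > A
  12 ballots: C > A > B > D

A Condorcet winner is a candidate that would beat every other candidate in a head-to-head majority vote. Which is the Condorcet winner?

B

B vs A: 52–19
B vs C: 48–23
B vs D: 43–28
B beats every other candidate.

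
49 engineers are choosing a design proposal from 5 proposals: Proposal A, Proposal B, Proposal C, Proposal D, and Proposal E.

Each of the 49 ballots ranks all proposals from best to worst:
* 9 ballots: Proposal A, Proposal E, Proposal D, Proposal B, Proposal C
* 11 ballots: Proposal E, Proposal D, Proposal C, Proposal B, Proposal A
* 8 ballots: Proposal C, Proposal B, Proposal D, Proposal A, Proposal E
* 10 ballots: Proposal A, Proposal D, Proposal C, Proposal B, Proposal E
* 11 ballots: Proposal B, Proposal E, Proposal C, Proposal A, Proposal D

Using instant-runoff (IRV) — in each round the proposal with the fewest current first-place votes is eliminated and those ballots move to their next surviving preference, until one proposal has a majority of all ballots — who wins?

Proposal B

Round 1: Proposal A 19, Proposal B 11, Proposal C 8, Proposal D 0, Proposal E 11. Proposal D eliminated.
Round 2: Proposal A 19, Proposal B 11, Proposal C 8, Proposal E 11. Proposal C eliminated.
Round 3: Proposal A 19, Proposal B 19, Proposal E 11. Proposal E eliminated.
Round 4: Proposal A 19, Proposal B 30. Proposal B has a majority (≥25).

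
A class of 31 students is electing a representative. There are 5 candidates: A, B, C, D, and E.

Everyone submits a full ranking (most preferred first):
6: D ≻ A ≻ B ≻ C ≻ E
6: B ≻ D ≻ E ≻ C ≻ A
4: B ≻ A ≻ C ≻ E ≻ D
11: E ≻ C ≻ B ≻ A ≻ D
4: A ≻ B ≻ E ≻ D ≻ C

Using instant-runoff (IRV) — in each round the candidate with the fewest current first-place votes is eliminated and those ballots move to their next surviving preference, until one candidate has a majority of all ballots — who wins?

Round 1: A 4, B 10, C 0, D 6, E 11. C eliminated.
Round 2: A 4, B 10, D 6, E 11. A eliminated.
Round 3: B 14, D 6, E 11. D eliminated.
Round 4: B 20, E 11. B has a majority (≥16).

B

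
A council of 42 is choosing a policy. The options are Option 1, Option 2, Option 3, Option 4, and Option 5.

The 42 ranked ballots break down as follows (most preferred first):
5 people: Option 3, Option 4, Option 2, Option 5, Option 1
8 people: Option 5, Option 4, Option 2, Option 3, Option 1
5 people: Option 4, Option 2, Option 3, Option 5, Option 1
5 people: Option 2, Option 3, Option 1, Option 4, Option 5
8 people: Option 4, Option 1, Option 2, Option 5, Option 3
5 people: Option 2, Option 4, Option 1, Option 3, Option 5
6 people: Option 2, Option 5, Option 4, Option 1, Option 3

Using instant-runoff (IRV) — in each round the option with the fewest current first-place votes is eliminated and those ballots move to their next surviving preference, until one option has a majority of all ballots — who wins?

Option 4

Round 1: Option 1 0, Option 2 16, Option 3 5, Option 4 13, Option 5 8. Option 1 eliminated.
Round 2: Option 2 16, Option 3 5, Option 4 13, Option 5 8. Option 3 eliminated.
Round 3: Option 2 16, Option 4 18, Option 5 8. Option 5 eliminated.
Round 4: Option 2 16, Option 4 26. Option 4 has a majority (≥22).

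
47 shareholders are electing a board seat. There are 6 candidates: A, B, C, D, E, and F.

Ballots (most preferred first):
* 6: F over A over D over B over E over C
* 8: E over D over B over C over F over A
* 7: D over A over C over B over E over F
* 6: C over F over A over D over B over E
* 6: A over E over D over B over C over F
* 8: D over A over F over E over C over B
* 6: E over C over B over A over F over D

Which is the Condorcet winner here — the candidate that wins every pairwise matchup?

A

A vs B: 33–14
A vs C: 27–20
A vs D: 24–23
A vs E: 33–14
A vs F: 27–20
A beats every other candidate.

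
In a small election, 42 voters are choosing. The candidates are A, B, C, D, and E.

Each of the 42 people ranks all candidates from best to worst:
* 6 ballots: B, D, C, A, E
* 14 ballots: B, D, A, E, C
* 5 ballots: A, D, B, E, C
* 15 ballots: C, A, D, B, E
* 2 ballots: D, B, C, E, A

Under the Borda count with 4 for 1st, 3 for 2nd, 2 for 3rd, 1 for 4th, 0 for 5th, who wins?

D

A: 6×1 + 14×2 + 5×4 + 15×3 + 2×0 = 99
B: 6×4 + 14×4 + 5×2 + 15×1 + 2×3 = 111
C: 6×2 + 14×0 + 5×0 + 15×4 + 2×2 = 76
D: 6×3 + 14×3 + 5×3 + 15×2 + 2×4 = 113
E: 6×0 + 14×1 + 5×1 + 15×0 + 2×1 = 21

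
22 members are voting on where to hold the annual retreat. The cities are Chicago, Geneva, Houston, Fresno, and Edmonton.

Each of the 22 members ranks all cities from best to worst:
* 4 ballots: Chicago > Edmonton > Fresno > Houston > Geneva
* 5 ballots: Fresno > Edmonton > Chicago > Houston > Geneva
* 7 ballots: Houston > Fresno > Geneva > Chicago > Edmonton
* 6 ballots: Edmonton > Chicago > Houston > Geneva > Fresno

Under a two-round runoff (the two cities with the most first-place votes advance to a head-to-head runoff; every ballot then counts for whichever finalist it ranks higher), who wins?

Edmonton

Round 1 first-place votes: Chicago 4, Geneva 0, Houston 7, Fresno 5, Edmonton 6. Houston and Edmonton advance.
Runoff: Houston is ranked above Edmonton on 7 ballots, Edmonton above Houston on 15.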